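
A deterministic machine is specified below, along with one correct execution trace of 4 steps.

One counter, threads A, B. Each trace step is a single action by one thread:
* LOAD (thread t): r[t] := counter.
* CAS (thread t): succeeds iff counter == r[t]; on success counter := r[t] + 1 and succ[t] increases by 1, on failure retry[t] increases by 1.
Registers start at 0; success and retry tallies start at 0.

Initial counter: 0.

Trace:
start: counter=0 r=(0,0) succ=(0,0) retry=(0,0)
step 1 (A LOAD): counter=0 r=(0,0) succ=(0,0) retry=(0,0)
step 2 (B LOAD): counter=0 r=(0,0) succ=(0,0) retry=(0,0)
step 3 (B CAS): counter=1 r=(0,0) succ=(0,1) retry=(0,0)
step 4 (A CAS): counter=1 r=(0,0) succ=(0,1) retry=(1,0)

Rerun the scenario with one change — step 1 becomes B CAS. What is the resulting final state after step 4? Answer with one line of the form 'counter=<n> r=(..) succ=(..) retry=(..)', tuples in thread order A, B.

counter=2 r=(0,1) succ=(0,2) retry=(1,0)

(re-executing from step 1 with the substitution; state before step 1: counter=0 r=(0,0) succ=(0,0) retry=(0,0))
step 1 (B CAS): counter=1 r=(0,0) succ=(0,1) retry=(0,0)
step 2 (B LOAD): counter=1 r=(0,1) succ=(0,1) retry=(0,0)
step 3 (B CAS): counter=2 r=(0,1) succ=(0,2) retry=(0,0)
step 4 (A CAS): counter=2 r=(0,1) succ=(0,2) retry=(1,0)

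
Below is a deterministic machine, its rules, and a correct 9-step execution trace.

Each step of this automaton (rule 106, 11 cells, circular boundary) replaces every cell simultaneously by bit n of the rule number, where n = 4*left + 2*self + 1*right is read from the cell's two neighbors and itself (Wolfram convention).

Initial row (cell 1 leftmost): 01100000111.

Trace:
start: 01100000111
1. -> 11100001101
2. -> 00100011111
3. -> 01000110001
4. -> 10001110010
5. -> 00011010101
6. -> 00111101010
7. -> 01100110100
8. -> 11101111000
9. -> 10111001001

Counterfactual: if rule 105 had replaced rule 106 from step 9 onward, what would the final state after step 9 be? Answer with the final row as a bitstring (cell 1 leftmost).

10111001010

(re-executing step 9 under rule 105; state before step 9: 11101111000)
9. -> 10111001010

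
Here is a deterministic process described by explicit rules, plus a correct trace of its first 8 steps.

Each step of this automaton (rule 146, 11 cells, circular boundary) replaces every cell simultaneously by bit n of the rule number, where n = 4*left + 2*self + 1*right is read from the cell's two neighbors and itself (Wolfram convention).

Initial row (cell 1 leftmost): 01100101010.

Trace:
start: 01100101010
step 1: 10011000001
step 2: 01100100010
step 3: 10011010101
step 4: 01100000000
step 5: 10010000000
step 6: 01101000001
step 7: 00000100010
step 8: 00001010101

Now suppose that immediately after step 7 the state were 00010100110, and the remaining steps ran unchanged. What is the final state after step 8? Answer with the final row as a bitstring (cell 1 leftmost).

00100011001

state after step 7 := 00010100110
step 8: 00100011001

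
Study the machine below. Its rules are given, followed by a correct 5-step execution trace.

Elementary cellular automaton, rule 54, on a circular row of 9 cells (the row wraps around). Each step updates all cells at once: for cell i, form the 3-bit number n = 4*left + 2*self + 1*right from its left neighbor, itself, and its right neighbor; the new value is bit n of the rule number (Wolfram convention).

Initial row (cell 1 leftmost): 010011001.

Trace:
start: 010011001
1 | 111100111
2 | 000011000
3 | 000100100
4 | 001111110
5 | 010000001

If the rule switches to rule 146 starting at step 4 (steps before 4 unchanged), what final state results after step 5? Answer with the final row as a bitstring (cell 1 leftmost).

(re-executing steps 4..5 under rule 146; state before step 4: 000100100)
4 | 001011010
5 | 010000001

010000001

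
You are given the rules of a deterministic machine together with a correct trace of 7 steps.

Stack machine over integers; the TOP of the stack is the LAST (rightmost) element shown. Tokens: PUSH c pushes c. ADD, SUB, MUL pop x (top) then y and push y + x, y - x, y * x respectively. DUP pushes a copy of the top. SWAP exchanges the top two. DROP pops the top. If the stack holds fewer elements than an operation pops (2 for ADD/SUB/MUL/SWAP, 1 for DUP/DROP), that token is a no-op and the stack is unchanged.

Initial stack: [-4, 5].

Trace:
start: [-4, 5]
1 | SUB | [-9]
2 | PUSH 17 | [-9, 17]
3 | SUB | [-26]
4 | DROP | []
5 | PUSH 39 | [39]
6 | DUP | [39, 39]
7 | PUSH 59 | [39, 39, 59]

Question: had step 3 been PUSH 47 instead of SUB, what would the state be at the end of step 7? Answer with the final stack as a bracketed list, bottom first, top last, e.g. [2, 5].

[-9, 17, 39, 39, 59]

(re-executing from step 3 with the substitution; state before step 3: [-9, 17])
3 | PUSH 47 | [-9, 17, 47]
4 | DROP | [-9, 17]
5 | PUSH 39 | [-9, 17, 39]
6 | DUP | [-9, 17, 39, 39]
7 | PUSH 59 | [-9, 17, 39, 39, 59]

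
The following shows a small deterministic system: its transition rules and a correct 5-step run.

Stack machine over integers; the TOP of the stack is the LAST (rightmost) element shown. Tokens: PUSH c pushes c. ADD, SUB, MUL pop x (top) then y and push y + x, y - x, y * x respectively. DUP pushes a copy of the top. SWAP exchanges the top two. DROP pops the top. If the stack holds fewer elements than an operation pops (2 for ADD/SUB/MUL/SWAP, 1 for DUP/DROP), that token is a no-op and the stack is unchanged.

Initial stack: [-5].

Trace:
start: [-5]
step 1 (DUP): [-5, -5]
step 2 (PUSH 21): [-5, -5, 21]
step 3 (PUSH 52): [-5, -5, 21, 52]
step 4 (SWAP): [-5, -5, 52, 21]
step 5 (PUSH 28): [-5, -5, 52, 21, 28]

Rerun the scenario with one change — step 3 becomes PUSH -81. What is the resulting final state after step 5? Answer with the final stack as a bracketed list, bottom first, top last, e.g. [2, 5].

(re-executing from step 3 with the substitution; state before step 3: [-5, -5, 21])
step 3 (PUSH -81): [-5, -5, 21, -81]
step 4 (SWAP): [-5, -5, -81, 21]
step 5 (PUSH 28): [-5, -5, -81, 21, 28]

[-5, -5, -81, 21, 28]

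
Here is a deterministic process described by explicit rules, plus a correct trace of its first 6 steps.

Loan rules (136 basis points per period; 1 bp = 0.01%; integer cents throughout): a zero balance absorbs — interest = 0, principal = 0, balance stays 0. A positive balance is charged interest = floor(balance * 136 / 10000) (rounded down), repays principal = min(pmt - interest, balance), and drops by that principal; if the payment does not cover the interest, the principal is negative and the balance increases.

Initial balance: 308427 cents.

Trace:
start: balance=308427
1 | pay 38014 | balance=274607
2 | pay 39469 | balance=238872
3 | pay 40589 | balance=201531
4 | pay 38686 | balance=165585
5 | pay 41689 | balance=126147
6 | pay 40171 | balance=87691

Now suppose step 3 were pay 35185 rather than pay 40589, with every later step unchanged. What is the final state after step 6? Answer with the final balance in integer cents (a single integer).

(re-executing from step 3 with the substitution; state before step 3: balance=238872)
3 | pay 35185 | balance=206935
4 | pay 38686 | balance=171063
5 | pay 41689 | balance=131700
6 | pay 40171 | balance=93320

93320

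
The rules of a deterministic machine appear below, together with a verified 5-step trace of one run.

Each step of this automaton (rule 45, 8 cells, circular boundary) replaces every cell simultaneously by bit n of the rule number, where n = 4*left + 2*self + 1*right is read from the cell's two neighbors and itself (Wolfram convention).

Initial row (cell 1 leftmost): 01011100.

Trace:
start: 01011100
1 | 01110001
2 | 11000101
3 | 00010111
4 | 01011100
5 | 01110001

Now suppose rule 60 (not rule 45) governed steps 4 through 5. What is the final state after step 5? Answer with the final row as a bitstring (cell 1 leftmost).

(re-executing steps 4..5 under rule 60; state before step 4: 00010111)
4 | 10011100
5 | 11010010

11010010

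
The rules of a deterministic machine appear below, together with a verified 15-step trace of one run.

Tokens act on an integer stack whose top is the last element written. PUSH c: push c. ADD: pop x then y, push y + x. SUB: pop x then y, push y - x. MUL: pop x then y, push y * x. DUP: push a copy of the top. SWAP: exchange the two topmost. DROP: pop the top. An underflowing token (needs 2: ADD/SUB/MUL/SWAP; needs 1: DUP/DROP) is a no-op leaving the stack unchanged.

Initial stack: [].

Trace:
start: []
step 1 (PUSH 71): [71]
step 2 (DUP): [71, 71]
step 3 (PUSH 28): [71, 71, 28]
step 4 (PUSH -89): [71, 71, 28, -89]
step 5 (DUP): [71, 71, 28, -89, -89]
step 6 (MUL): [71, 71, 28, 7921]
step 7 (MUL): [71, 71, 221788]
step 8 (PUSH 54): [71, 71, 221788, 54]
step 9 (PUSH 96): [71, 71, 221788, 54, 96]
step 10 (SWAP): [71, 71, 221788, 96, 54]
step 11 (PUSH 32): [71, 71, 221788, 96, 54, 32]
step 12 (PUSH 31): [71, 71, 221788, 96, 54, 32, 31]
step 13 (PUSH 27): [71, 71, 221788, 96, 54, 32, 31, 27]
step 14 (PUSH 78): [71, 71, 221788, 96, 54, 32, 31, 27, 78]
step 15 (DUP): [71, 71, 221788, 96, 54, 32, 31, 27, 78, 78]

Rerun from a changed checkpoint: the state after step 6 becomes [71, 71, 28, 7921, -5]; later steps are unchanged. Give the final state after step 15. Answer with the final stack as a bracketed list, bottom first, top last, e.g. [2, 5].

state after step 6 := [71, 71, 28, 7921, -5]
step 7 (MUL): [71, 71, 28, -39605]
step 8 (PUSH 54): [71, 71, 28, -39605, 54]
step 9 (PUSH 96): [71, 71, 28, -39605, 54, 96]
step 10 (SWAP): [71, 71, 28, -39605, 96, 54]
step 11 (PUSH 32): [71, 71, 28, -39605, 96, 54, 32]
step 12 (PUSH 31): [71, 71, 28, -39605, 96, 54, 32, 31]
step 13 (PUSH 27): [71, 71, 28, -39605, 96, 54, 32, 31, 27]
step 14 (PUSH 78): [71, 71, 28, -39605, 96, 54, 32, 31, 27, 78]
step 15 (DUP): [71, 71, 28, -39605, 96, 54, 32, 31, 27, 78, 78]

[71, 71, 28, -39605, 96, 54, 32, 31, 27, 78, 78]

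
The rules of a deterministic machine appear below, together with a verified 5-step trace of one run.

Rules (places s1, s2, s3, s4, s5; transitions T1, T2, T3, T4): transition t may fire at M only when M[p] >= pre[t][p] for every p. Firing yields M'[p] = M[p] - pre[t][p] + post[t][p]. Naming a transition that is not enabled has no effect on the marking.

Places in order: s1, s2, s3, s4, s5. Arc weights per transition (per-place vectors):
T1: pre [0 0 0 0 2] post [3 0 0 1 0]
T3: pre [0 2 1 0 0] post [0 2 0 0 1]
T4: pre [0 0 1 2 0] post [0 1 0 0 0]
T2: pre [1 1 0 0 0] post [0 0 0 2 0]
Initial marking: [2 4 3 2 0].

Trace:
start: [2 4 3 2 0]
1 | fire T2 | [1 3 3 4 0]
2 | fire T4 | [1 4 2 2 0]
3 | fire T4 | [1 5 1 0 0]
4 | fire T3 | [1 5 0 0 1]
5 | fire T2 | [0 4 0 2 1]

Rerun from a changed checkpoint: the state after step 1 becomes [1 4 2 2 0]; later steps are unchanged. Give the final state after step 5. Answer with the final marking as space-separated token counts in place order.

state after step 1 := [1 4 2 2 0]
2 | fire T4 | [1 5 1 0 0]
3 | fire T4 | [1 5 1 0 0]
4 | fire T3 | [1 5 0 0 1]
5 | fire T2 | [0 4 0 2 1]

0 4 0 2 1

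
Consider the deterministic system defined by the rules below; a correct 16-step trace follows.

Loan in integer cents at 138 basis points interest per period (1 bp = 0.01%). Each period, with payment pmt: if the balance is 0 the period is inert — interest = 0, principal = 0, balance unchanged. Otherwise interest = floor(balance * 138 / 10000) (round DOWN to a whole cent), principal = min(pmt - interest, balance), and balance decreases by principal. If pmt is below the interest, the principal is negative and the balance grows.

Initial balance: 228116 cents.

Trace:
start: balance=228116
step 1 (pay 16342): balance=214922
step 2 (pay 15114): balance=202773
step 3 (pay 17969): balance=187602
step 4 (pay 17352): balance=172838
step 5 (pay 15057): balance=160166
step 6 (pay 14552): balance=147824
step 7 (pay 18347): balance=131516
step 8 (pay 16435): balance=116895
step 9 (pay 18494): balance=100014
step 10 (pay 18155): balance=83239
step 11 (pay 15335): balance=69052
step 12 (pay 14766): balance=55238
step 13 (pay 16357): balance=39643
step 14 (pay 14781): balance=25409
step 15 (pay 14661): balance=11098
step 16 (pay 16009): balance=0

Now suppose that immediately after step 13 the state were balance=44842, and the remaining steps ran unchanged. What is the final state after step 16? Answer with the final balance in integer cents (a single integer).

state after step 13 := balance=44842
step 14 (pay 14781): balance=30679
step 15 (pay 14661): balance=16441
step 16 (pay 16009): balance=658

658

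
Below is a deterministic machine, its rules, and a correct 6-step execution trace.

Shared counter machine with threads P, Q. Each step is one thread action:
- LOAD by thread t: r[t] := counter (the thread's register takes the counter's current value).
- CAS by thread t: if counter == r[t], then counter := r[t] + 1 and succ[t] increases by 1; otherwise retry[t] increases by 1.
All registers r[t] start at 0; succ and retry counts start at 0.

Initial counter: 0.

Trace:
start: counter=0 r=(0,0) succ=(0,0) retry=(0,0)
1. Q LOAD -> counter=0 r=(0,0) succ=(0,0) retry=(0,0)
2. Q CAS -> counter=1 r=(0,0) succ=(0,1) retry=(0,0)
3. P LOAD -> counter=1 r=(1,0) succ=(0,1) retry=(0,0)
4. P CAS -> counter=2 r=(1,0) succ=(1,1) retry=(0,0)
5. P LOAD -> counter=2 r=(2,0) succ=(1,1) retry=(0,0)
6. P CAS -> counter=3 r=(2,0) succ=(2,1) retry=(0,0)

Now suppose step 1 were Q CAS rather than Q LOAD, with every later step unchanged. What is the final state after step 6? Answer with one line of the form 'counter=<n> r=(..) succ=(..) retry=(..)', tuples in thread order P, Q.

(re-executing from step 1 with the substitution; state before step 1: counter=0 r=(0,0) succ=(0,0) retry=(0,0))
1. Q CAS -> counter=1 r=(0,0) succ=(0,1) retry=(0,0)
2. Q CAS -> counter=1 r=(0,0) succ=(0,1) retry=(0,1)
3. P LOAD -> counter=1 r=(1,0) succ=(0,1) retry=(0,1)
4. P CAS -> counter=2 r=(1,0) succ=(1,1) retry=(0,1)
5. P LOAD -> counter=2 r=(2,0) succ=(1,1) retry=(0,1)
6. P CAS -> counter=3 r=(2,0) succ=(2,1) retry=(0,1)

counter=3 r=(2,0) succ=(2,1) retry=(0,1)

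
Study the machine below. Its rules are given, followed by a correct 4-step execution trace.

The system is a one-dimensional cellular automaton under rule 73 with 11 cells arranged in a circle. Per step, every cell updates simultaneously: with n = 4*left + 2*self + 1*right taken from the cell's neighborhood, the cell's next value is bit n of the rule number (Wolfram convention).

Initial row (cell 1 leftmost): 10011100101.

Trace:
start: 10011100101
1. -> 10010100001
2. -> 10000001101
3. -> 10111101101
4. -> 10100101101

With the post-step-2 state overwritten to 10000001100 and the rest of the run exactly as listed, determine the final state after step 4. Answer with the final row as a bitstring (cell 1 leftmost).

10100101101

state after step 2 := 10000001100
3. -> 00111101100
4. -> 10100101101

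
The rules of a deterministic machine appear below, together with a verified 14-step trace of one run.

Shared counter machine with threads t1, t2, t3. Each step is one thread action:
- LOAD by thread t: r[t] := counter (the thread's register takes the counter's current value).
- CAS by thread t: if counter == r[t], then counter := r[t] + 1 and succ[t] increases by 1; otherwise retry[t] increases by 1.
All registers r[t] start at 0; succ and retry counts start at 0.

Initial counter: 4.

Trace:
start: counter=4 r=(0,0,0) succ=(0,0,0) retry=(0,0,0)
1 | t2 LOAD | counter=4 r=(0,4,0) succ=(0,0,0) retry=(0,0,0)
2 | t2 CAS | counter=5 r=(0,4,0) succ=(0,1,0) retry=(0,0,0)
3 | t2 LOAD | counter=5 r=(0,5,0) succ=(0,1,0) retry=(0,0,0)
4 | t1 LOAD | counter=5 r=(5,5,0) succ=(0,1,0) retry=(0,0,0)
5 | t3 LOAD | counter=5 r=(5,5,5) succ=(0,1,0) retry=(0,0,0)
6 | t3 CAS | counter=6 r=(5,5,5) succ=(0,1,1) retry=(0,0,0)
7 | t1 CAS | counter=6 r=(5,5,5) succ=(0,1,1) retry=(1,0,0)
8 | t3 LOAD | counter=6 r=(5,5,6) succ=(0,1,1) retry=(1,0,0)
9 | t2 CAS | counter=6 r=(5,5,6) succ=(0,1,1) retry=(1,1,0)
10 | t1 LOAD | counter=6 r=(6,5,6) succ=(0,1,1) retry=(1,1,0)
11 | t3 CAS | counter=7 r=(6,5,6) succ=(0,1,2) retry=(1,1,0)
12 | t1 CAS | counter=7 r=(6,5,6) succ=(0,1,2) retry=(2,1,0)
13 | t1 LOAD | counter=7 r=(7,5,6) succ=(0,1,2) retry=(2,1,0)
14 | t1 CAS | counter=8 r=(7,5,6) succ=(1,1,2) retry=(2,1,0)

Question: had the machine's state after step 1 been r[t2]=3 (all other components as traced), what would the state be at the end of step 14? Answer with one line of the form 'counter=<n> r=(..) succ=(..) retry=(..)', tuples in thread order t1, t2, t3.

counter=7 r=(6,4,5) succ=(1,0,2) retry=(2,2,0)

state after step 1 := counter=4 r=(0,3,0) succ=(0,0,0) retry=(0,0,0)
2 | t2 CAS | counter=4 r=(0,3,0) succ=(0,0,0) retry=(0,1,0)
3 | t2 LOAD | counter=4 r=(0,4,0) succ=(0,0,0) retry=(0,1,0)
4 | t1 LOAD | counter=4 r=(4,4,0) succ=(0,0,0) retry=(0,1,0)
5 | t3 LOAD | counter=4 r=(4,4,4) succ=(0,0,0) retry=(0,1,0)
6 | t3 CAS | counter=5 r=(4,4,4) succ=(0,0,1) retry=(0,1,0)
7 | t1 CAS | counter=5 r=(4,4,4) succ=(0,0,1) retry=(1,1,0)
8 | t3 LOAD | counter=5 r=(4,4,5) succ=(0,0,1) retry=(1,1,0)
9 | t2 CAS | counter=5 r=(4,4,5) succ=(0,0,1) retry=(1,2,0)
10 | t1 LOAD | counter=5 r=(5,4,5) succ=(0,0,1) retry=(1,2,0)
11 | t3 CAS | counter=6 r=(5,4,5) succ=(0,0,2) retry=(1,2,0)
12 | t1 CAS | counter=6 r=(5,4,5) succ=(0,0,2) retry=(2,2,0)
13 | t1 LOAD | counter=6 r=(6,4,5) succ=(0,0,2) retry=(2,2,0)
14 | t1 CAS | counter=7 r=(6,4,5) succ=(1,0,2) retry=(2,2,0)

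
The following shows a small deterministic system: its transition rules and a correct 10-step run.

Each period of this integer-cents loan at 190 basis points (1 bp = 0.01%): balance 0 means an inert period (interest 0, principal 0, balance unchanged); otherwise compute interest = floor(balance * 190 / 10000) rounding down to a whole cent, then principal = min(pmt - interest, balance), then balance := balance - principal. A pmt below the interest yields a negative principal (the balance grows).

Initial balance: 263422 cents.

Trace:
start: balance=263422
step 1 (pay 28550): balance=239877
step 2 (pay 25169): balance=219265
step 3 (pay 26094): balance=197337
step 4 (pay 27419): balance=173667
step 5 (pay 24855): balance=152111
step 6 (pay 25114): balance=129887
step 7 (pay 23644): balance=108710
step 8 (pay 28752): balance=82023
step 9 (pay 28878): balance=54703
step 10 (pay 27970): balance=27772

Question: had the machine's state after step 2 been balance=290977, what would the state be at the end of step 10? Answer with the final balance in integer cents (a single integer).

111135

state after step 2 := balance=290977
step 3 (pay 26094): balance=270411
step 4 (pay 27419): balance=248129
step 5 (pay 24855): balance=227988
step 6 (pay 25114): balance=207205
step 7 (pay 23644): balance=187497
step 8 (pay 28752): balance=162307
step 9 (pay 28878): balance=136512
step 10 (pay 27970): balance=111135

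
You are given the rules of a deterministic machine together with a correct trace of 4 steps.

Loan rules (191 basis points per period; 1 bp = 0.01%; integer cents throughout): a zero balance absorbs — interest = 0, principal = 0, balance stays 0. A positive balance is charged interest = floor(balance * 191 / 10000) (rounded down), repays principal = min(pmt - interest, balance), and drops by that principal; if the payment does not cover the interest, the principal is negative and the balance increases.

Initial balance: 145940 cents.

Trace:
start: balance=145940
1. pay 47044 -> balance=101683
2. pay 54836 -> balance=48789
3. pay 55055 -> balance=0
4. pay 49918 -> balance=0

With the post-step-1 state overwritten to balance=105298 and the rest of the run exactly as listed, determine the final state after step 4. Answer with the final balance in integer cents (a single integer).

0

state after step 1 := balance=105298
2. pay 54836 -> balance=52473
3. pay 55055 -> balance=0
4. pay 49918 -> balance=0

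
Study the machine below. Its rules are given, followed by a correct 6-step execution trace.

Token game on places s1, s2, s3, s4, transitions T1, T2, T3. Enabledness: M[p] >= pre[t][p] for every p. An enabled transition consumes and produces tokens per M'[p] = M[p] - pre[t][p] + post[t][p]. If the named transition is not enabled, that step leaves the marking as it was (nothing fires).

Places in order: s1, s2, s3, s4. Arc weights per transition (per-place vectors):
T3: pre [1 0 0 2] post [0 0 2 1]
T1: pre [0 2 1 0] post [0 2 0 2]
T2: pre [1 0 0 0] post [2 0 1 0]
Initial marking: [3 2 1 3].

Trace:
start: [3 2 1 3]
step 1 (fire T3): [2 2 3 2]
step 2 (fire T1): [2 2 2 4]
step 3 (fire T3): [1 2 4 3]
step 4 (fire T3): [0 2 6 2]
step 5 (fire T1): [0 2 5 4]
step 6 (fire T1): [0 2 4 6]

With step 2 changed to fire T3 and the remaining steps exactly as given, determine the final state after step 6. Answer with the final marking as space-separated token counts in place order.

1 2 3 5

(re-executing from step 2 with the substitution; state before step 2: [2 2 3 2])
step 2 (fire T3): [1 2 5 1]
step 3 (fire T3): [1 2 5 1]
step 4 (fire T3): [1 2 5 1]
step 5 (fire T1): [1 2 4 3]
step 6 (fire T1): [1 2 3 5]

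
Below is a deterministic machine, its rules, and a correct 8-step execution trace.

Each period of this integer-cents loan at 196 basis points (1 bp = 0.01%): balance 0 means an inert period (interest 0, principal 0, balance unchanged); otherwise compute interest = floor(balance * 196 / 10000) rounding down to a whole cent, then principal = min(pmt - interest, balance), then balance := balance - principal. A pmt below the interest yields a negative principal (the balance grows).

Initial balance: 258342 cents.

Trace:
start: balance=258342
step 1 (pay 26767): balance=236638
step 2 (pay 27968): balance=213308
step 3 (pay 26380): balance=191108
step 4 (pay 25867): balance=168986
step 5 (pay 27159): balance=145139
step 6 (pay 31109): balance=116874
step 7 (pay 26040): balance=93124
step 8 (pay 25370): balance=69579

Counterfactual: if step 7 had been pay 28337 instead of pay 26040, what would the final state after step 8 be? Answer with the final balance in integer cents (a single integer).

(re-executing from step 7 with the substitution; state before step 7: balance=116874)
step 7 (pay 28337): balance=90827
step 8 (pay 25370): balance=67237

67237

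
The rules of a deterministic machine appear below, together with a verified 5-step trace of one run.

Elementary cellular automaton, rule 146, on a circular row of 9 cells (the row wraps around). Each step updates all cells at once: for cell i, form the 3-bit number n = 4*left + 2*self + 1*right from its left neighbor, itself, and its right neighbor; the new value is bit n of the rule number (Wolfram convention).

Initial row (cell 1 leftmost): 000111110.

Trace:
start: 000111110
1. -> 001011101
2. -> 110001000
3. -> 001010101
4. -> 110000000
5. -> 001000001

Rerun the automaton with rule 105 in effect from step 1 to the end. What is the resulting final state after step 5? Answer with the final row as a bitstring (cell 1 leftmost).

(re-executing steps 1..5 under rule 105; state before step 1: 000111110)
1. -> 110100010
2. -> 111001001
3. -> 001000001
4. -> 000011100
5. -> 111010101

111010101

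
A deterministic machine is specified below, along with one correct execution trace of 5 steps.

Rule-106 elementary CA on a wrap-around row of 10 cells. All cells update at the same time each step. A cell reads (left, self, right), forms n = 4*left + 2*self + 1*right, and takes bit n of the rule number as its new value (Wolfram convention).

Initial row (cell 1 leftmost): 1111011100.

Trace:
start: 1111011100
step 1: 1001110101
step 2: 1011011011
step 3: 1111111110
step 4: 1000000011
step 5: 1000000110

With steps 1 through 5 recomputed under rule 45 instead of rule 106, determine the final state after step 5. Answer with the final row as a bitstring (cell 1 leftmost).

(re-executing steps 1..5 under rule 45; state before step 1: 1111011100)
step 1: 1000110000
step 2: 1010100110
step 3: 1111100101
step 4: 0000000111
step 5: 0111110100

0111110100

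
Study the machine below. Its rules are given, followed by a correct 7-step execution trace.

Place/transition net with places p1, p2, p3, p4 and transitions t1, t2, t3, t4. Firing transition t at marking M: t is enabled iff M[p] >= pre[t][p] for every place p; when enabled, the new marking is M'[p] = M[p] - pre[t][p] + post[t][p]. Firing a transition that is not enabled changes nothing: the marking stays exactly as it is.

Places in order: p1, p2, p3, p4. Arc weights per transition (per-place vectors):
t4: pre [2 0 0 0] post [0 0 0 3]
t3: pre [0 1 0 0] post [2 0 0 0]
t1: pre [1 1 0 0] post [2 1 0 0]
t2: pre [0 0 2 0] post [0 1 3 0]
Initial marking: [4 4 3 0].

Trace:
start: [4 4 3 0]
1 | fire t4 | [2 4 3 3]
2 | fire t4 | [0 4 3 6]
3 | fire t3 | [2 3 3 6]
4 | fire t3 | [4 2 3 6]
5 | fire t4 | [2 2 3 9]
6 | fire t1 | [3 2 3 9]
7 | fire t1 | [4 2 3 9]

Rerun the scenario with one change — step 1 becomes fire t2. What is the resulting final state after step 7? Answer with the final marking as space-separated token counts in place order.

6 3 4 6

(re-executing from step 1 with the substitution; state before step 1: [4 4 3 0])
1 | fire t2 | [4 5 4 0]
2 | fire t4 | [2 5 4 3]
3 | fire t3 | [4 4 4 3]
4 | fire t3 | [6 3 4 3]
5 | fire t4 | [4 3 4 6]
6 | fire t1 | [5 3 4 6]
7 | fire t1 | [6 3 4 6]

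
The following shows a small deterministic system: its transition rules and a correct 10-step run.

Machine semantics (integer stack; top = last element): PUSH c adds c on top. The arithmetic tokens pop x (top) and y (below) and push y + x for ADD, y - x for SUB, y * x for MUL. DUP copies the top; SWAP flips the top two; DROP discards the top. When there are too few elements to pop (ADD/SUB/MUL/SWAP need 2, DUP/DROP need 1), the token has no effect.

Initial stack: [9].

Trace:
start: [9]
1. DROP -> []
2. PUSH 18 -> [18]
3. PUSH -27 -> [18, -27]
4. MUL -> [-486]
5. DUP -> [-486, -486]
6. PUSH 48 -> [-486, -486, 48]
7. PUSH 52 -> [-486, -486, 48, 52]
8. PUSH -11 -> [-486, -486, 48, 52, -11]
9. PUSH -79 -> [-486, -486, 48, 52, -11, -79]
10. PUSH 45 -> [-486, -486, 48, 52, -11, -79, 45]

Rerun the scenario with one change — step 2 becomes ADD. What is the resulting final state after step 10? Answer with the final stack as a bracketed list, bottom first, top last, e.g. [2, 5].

[-27, -27, 48, 52, -11, -79, 45]

(re-executing from step 2 with the substitution; state before step 2: [])
2. ADD -> []
3. PUSH -27 -> [-27]
4. MUL -> [-27]
5. DUP -> [-27, -27]
6. PUSH 48 -> [-27, -27, 48]
7. PUSH 52 -> [-27, -27, 48, 52]
8. PUSH -11 -> [-27, -27, 48, 52, -11]
9. PUSH -79 -> [-27, -27, 48, 52, -11, -79]
10. PUSH 45 -> [-27, -27, 48, 52, -11, -79, 45]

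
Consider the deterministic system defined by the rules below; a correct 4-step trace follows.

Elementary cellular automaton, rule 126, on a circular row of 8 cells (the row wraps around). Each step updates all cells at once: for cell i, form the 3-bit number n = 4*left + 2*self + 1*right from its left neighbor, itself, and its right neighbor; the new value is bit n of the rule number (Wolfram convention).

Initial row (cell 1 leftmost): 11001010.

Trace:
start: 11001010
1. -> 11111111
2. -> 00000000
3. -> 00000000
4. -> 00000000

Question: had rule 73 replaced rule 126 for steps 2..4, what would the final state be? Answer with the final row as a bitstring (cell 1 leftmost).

(re-executing steps 2..4 under rule 73; state before step 2: 11111111)
2. -> 00000000
3. -> 11111111
4. -> 00000000

00000000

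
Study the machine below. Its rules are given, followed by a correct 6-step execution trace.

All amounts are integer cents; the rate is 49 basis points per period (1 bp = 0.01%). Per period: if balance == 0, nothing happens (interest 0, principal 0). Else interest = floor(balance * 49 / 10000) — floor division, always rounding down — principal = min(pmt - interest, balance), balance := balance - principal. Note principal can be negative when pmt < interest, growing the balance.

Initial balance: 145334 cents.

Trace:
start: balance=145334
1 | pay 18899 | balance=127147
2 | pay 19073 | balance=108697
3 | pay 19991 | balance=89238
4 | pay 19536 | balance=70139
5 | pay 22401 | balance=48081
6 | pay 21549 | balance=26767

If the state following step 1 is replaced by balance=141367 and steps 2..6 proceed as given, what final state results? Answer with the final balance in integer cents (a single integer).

state after step 1 := balance=141367
2 | pay 19073 | balance=122986
3 | pay 19991 | balance=103597
4 | pay 19536 | balance=84568
5 | pay 22401 | balance=62581
6 | pay 21549 | balance=41338

41338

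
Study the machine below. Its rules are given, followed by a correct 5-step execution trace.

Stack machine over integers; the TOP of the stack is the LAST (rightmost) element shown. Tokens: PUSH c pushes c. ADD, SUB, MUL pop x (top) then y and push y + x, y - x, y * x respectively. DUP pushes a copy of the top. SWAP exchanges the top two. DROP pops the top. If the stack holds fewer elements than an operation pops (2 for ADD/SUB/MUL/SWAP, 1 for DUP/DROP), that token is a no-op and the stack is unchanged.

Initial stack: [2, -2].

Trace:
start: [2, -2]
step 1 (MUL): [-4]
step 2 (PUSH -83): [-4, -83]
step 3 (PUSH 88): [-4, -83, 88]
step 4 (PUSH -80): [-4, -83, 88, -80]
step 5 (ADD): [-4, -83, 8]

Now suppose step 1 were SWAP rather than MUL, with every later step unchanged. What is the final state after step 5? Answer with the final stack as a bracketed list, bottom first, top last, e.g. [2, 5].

[-2, 2, -83, 8]

(re-executing from step 1 with the substitution; state before step 1: [2, -2])
step 1 (SWAP): [-2, 2]
step 2 (PUSH -83): [-2, 2, -83]
step 3 (PUSH 88): [-2, 2, -83, 88]
step 4 (PUSH -80): [-2, 2, -83, 88, -80]
step 5 (ADD): [-2, 2, -83, 8]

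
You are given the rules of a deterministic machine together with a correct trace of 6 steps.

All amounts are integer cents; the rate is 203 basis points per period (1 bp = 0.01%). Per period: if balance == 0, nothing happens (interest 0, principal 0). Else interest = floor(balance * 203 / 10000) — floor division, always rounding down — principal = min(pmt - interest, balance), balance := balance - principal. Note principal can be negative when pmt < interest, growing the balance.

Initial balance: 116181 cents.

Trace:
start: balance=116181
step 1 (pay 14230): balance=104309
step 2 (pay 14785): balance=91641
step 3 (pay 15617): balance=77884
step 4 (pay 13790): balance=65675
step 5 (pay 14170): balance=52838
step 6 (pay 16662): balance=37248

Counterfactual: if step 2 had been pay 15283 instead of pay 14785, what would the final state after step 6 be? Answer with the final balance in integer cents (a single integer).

36707

(re-executing from step 2 with the substitution; state before step 2: balance=104309)
step 2 (pay 15283): balance=91143
step 3 (pay 15617): balance=77376
step 4 (pay 13790): balance=65156
step 5 (pay 14170): balance=52308
step 6 (pay 16662): balance=36707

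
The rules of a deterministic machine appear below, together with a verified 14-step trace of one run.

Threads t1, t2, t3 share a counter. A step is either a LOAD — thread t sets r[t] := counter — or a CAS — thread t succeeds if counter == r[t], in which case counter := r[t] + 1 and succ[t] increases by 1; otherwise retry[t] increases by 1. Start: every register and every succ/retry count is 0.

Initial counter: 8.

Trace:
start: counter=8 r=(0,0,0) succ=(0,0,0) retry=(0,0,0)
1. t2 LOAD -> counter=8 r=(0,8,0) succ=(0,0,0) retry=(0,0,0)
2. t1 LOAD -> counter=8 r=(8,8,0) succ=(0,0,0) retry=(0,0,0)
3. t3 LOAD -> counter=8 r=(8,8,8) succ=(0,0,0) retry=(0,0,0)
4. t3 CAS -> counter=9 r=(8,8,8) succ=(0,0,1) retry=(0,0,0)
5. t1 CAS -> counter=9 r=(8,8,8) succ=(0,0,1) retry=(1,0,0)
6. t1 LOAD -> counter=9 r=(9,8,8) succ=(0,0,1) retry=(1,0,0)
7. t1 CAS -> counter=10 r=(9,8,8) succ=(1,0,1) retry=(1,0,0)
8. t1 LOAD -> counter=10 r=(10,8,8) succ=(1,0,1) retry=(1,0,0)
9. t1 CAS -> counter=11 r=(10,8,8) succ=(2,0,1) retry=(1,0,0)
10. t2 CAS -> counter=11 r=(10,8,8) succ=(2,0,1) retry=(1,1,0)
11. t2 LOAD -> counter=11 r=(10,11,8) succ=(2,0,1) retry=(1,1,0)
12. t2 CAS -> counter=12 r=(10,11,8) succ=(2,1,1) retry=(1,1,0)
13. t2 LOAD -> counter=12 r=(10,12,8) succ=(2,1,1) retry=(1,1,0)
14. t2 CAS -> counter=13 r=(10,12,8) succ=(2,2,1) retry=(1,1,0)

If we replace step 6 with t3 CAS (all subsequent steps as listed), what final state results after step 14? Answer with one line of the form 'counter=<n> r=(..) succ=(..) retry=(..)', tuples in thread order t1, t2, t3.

(re-executing from step 6 with the substitution; state before step 6: counter=9 r=(8,8,8) succ=(0,0,1) retry=(1,0,0))
6. t3 CAS -> counter=9 r=(8,8,8) succ=(0,0,1) retry=(1,0,1)
7. t1 CAS -> counter=9 r=(8,8,8) succ=(0,0,1) retry=(2,0,1)
8. t1 LOAD -> counter=9 r=(9,8,8) succ=(0,0,1) retry=(2,0,1)
9. t1 CAS -> counter=10 r=(9,8,8) succ=(1,0,1) retry=(2,0,1)
10. t2 CAS -> counter=10 r=(9,8,8) succ=(1,0,1) retry=(2,1,1)
11. t2 LOAD -> counter=10 r=(9,10,8) succ=(1,0,1) retry=(2,1,1)
12. t2 CAS -> counter=11 r=(9,10,8) succ=(1,1,1) retry=(2,1,1)
13. t2 LOAD -> counter=11 r=(9,11,8) succ=(1,1,1) retry=(2,1,1)
14. t2 CAS -> counter=12 r=(9,11,8) succ=(1,2,1) retry=(2,1,1)

counter=12 r=(9,11,8) succ=(1,2,1) retry=(2,1,1)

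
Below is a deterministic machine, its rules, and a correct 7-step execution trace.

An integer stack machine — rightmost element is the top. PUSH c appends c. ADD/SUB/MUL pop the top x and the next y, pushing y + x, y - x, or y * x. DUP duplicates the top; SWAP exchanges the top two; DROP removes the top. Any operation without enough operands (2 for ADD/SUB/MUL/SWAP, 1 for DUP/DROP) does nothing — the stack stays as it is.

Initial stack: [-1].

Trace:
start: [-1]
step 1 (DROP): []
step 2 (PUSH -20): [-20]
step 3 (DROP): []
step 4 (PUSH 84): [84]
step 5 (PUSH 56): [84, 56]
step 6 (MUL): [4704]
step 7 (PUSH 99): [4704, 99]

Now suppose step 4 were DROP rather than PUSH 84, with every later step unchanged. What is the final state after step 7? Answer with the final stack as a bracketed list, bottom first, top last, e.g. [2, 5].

(re-executing from step 4 with the substitution; state before step 4: [])
step 4 (DROP): []
step 5 (PUSH 56): [56]
step 6 (MUL): [56]
step 7 (PUSH 99): [56, 99]

[56, 99]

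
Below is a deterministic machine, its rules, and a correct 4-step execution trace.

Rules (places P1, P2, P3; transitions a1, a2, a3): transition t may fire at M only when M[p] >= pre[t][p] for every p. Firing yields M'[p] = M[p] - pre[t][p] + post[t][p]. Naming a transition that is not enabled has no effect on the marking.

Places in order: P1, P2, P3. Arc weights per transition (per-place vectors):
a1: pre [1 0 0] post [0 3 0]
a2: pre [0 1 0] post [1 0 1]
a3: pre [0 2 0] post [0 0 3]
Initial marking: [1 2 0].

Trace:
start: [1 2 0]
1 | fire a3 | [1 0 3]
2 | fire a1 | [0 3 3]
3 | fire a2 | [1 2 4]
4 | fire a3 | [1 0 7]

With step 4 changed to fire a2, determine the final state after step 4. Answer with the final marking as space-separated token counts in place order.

2 1 5

(re-executing from step 4 with the substitution; state before step 4: [1 2 4])
4 | fire a2 | [2 1 5]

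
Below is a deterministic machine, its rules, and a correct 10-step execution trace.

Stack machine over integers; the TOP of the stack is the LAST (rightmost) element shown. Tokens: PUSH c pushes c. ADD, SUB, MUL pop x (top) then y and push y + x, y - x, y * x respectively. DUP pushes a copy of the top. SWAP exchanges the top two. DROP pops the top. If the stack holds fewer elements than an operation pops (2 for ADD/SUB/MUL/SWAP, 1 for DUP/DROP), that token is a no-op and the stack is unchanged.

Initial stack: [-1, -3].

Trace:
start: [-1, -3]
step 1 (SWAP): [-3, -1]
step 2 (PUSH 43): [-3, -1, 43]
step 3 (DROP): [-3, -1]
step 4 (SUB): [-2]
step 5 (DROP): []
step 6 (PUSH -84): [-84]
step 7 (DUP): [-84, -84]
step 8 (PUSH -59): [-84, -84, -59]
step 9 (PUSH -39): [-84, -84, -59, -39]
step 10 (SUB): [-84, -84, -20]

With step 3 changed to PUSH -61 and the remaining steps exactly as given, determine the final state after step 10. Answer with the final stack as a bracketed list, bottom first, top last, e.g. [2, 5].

(re-executing from step 3 with the substitution; state before step 3: [-3, -1, 43])
step 3 (PUSH -61): [-3, -1, 43, -61]
step 4 (SUB): [-3, -1, 104]
step 5 (DROP): [-3, -1]
step 6 (PUSH -84): [-3, -1, -84]
step 7 (DUP): [-3, -1, -84, -84]
step 8 (PUSH -59): [-3, -1, -84, -84, -59]
step 9 (PUSH -39): [-3, -1, -84, -84, -59, -39]
step 10 (SUB): [-3, -1, -84, -84, -20]

[-3, -1, -84, -84, -20]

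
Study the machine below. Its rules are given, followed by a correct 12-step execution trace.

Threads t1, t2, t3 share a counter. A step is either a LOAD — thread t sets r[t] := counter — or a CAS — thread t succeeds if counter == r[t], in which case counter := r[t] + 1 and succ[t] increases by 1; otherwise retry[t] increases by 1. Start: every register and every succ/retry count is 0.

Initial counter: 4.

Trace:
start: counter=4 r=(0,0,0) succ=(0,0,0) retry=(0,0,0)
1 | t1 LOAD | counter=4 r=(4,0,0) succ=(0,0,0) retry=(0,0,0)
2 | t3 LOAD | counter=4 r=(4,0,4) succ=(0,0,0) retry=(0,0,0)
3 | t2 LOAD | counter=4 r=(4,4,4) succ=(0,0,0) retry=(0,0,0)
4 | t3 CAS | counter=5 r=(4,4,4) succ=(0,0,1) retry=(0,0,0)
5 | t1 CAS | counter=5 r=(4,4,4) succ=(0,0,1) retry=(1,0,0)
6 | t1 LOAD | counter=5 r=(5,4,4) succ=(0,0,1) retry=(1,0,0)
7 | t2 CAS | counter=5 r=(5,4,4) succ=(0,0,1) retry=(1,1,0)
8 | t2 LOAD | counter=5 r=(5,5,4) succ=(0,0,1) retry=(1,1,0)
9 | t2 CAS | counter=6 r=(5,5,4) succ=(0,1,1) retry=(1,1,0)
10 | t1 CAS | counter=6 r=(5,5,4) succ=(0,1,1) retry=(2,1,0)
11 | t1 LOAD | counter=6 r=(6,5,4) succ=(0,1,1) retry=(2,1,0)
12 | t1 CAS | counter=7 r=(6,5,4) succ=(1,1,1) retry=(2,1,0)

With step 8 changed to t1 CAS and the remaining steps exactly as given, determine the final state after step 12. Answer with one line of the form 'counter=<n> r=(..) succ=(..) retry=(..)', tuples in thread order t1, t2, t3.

counter=7 r=(6,4,4) succ=(2,0,1) retry=(2,2,0)

(re-executing from step 8 with the substitution; state before step 8: counter=5 r=(5,4,4) succ=(0,0,1) retry=(1,1,0))
8 | t1 CAS | counter=6 r=(5,4,4) succ=(1,0,1) retry=(1,1,0)
9 | t2 CAS | counter=6 r=(5,4,4) succ=(1,0,1) retry=(1,2,0)
10 | t1 CAS | counter=6 r=(5,4,4) succ=(1,0,1) retry=(2,2,0)
11 | t1 LOAD | counter=6 r=(6,4,4) succ=(1,0,1) retry=(2,2,0)
12 | t1 CAS | counter=7 r=(6,4,4) succ=(2,0,1) retry=(2,2,0)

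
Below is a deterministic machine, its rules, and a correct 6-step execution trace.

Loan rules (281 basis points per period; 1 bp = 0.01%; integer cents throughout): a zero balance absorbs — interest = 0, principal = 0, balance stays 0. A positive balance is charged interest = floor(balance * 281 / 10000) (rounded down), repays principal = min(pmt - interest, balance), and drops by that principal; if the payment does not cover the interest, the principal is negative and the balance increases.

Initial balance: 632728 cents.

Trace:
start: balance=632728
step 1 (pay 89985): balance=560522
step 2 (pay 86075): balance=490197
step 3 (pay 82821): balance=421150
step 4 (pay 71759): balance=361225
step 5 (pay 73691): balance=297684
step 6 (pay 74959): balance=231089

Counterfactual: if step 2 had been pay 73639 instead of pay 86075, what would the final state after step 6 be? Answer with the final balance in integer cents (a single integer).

(re-executing from step 2 with the substitution; state before step 2: balance=560522)
step 2 (pay 73639): balance=502633
step 3 (pay 82821): balance=433935
step 4 (pay 71759): balance=374369
step 5 (pay 73691): balance=311197
step 6 (pay 74959): balance=244982

244982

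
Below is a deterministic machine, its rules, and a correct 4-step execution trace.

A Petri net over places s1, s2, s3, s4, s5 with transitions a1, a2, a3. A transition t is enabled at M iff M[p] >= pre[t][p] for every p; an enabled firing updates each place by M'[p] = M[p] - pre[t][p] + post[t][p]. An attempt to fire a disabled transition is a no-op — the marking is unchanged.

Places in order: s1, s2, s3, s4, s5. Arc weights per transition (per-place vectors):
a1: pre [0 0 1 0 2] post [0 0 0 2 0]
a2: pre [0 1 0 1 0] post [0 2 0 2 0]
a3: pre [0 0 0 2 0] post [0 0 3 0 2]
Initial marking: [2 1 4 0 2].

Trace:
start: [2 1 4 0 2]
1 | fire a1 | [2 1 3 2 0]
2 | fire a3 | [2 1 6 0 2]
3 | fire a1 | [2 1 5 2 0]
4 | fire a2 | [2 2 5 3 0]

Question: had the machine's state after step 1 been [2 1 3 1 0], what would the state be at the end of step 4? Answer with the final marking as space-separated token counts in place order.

2 2 3 2 0

state after step 1 := [2 1 3 1 0]
2 | fire a3 | [2 1 3 1 0]
3 | fire a1 | [2 1 3 1 0]
4 | fire a2 | [2 2 3 2 0]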